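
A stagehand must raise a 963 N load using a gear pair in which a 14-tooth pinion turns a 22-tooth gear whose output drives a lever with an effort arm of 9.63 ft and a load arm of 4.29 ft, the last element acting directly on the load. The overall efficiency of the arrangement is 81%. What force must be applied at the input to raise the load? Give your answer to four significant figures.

337.0 N

Gear pair MA = 22/14 = 1.5714.
Lever MA = effort arm / load arm = 9.63/4.29 = 2.2448.
Combined ideal MA = 1.5714 × 2.2448 = 3.5275.
Actual MA = 3.5275 × 0.81 = 2.8573.
Effort = load / actual MA = 963 / 2.8573 = 337.04 N.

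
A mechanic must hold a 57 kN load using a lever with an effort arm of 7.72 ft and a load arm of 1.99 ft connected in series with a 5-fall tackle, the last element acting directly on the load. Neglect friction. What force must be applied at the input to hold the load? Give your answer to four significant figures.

2.939 kN

Lever MA = effort arm / load arm = 7.72/1.99 = 3.8794.
Block-and-tackle MA = number of supporting rope parts = 5.
Combined ideal MA = 3.8794 × 5 = 19.397.
Effort = load / MA = 57 / 19.397 = 2.9386 kN.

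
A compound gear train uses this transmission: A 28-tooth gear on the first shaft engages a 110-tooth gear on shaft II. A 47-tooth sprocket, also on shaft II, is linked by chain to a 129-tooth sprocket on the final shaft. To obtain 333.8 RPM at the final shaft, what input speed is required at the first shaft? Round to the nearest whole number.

3599 RPM

Overall ratio R = 3.9286 × 2.7447 = 10.783.
Required input speed = output speed × R = 333.8 × 10.783 = 3599.3 RPM.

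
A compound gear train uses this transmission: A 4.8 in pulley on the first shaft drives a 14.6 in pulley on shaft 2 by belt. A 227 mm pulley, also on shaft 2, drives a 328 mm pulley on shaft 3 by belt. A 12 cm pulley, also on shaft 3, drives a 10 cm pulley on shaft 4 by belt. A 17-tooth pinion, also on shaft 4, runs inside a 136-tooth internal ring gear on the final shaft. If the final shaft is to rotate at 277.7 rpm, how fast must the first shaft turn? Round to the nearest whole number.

8137 rpm

Overall ratio R = 3.0417 × 1.4449 × 0.83333 × 8 = 29.3.
Required input speed = output speed × R = 277.7 × 29.3 = 8136.6 rpm.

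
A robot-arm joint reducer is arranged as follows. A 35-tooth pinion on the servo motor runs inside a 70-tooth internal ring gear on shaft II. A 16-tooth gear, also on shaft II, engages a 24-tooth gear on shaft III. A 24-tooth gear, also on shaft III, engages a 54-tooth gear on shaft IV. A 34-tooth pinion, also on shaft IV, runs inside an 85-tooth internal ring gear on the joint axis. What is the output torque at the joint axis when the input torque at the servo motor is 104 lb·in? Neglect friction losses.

internal gear 70/35 = 2 → τ = 104·2 = 208 lb·in
gear mesh 24/16 = 1.5 → τ = 208·1.5 = 312 lb·in
gear mesh 54/24 = 2.25 → τ = 312·2.25 = 702 lb·in
internal gear 85/34 = 2.5 → τ = 702·2.5 = 1755 lb·in

1755 lb·in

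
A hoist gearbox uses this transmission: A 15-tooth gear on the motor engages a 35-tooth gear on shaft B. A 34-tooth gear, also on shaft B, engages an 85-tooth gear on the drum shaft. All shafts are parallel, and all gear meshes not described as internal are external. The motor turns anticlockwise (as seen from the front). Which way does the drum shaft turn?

anticlockwise

the motor → shaft B: external mesh, 1 reversal → CW.
shaft B → the drum shaft: external mesh, 1 reversal → CCW.
2 reversals in total — an even number — so the drum shaft turns the same way as the motor.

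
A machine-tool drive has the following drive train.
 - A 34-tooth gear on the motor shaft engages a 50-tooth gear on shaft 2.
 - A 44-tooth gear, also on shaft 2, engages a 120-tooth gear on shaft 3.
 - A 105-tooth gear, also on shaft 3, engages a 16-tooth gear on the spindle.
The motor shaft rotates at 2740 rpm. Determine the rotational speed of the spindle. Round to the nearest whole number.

4483 rpm

gear mesh 50/34 = 1.4706 → 2740/1.4706 = 1863.2 rpm
gear mesh 120/44 = 2.7273 → 1863.2/2.7273 = 683.17 rpm
gear mesh 16/105 = 0.15238 → 683.17/0.15238 = 4483.3 rpm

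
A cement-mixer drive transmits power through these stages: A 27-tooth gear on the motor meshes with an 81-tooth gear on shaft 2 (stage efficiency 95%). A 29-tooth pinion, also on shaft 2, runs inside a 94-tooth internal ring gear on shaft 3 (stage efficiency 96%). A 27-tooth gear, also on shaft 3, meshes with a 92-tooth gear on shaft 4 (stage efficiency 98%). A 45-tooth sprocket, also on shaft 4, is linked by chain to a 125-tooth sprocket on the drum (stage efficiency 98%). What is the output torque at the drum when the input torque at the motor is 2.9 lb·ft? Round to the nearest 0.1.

Gear mesh: ratio = 81/27 = 3; torque at shaft 2 = 2.9 × 3 × 0.95 = 8.265 lb·ft.
Internal gear: ratio = 94/29 = 3.2414; torque at shaft 3 = 8.265 × 3.2414 × 0.96 = 25.718 lb·ft.
Gear mesh: ratio = 92/27 = 3.4074; torque at shaft 4 = 25.718 × 3.4074 × 0.98 = 85.88 lb·ft.
Chain: ratio = 125/45 = 2.7778; torque at the drum = 85.88 × 2.7778 × 0.98 = 233.79 lb·ft.

233.8 lb·ft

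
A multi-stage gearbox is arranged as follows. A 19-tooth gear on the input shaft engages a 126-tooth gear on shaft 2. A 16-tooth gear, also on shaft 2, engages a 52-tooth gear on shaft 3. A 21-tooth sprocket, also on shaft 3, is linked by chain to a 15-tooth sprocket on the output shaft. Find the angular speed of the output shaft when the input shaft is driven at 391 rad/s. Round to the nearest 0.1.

25.4 rad/s

Gear mesh: ratio = 126/19 = 6.6316, so shaft 2 turns at 391 / 6.6316 = 58.96 rad/s.
Gear mesh: ratio = 52/16 = 3.25, so shaft 3 turns at 58.96 / 3.25 = 18.142 rad/s.
Chain: ratio = 15/21 = 0.71429, so the output shaft turns at 18.142 / 0.71429 = 25.398 rad/s.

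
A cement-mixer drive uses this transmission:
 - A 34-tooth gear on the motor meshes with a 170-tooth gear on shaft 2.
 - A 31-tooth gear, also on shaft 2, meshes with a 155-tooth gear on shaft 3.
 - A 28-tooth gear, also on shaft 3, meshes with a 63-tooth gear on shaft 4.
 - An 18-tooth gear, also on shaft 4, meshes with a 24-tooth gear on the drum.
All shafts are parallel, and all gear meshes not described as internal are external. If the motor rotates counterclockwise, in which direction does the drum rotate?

counterclockwise

the motor → shaft 2: external mesh, 1 reversal → CW.
shaft 2 → shaft 3: external mesh, 1 reversal → CCW.
shaft 3 → shaft 4: external mesh, 1 reversal → CW.
shaft 4 → the drum: external mesh, 1 reversal → CCW.
4 reversals in total — an even number — so the drum turns the same way as the motor.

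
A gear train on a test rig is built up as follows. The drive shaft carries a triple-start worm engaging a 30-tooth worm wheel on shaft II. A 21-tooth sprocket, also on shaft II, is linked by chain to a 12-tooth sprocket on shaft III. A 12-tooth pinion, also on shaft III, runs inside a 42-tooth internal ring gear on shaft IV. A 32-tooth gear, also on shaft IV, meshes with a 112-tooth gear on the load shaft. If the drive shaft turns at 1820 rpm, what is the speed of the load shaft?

26 rpm

worm 30/3 = 10 → 1820/10 = 182 rpm
chain 12/21 = 0.57143 → 182/0.57143 = 318.5 rpm
internal gear 42/12 = 3.5 → 318.5/3.5 = 91 rpm
gear mesh 112/32 = 3.5 → 91/3.5 = 26 rpm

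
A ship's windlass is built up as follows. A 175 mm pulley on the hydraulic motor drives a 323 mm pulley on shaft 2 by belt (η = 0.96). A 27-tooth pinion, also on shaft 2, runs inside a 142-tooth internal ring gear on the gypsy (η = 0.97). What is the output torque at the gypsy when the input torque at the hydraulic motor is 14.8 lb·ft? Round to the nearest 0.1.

After the belt (323/175): 14.8 × 1.8457 × 0.96 = 26.224 lb·ft
After the internal gear (142/27): 26.224 × 5.2593 × 0.97 = 133.78 lb·ft

133.8 lb·ft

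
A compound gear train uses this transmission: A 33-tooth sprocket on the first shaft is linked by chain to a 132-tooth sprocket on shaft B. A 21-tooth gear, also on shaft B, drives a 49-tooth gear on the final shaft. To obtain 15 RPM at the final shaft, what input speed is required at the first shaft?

140 RPM

Overall ratio R = 4 × 2.3333 = 9.3333.
Required input speed = output speed × R = 15 × 9.3333 = 140 RPM.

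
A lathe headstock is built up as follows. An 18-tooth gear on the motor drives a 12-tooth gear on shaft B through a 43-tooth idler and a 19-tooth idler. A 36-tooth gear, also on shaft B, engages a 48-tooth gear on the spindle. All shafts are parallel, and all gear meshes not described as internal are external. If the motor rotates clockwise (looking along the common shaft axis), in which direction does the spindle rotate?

the motor → shaft B: driver → idler → idler → driven is 3 external meshes, 3 reversals → CCW.
shaft B → the spindle: external mesh, 1 reversal → CW.
4 reversals in total — an even number — so the spindle turns the same way as the motor.

clockwise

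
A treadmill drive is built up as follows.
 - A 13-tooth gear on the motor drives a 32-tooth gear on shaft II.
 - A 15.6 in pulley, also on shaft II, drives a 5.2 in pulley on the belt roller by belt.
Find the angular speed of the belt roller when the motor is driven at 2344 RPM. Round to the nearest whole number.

2857 RPM

gear mesh 32/13 = 2.4615 → 2344/2.4615 = 952.25 RPM
belt 5.2/15.6 = 0.33333 → 952.25/0.33333 = 2856.7 RPM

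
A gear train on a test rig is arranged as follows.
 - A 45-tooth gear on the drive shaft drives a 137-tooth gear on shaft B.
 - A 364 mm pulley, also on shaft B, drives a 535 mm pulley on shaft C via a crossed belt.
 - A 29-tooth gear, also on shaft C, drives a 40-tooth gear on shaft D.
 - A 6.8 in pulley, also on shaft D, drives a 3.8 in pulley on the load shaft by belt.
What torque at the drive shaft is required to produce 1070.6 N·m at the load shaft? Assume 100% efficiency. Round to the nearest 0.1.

310.4 N·m

Overall ratio R = 3.0444 × 1.4698 × 1.3793 × 0.55882 = 3.449.
Input torque = output torque / R = 1070.6 / 3.449 = 310.41 N·m.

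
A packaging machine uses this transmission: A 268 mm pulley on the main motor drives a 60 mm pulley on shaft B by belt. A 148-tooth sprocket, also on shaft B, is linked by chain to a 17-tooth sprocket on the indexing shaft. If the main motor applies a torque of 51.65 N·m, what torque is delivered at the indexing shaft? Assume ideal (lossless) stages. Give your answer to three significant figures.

belt 60/268 = 0.22388 → τ = 51.65·0.22388 = 11.563 N·m
chain 17/148 = 0.11486 → τ = 11.563·0.11486 = 1.3282 N·m

1.33 N·m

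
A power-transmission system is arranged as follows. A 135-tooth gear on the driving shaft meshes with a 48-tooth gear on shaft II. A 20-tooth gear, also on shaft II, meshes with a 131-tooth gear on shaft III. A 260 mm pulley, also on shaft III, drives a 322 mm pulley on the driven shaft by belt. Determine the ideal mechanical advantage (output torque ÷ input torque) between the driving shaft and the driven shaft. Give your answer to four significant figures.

2.884

Each stage contributes driven/driver: gear mesh 48/135 = 0.35556, gear mesh 131/20 = 6.55, belt 322/260 = 1.2385.
Overall: 0.35556 × 6.55 × 1.2385 = 2.8842.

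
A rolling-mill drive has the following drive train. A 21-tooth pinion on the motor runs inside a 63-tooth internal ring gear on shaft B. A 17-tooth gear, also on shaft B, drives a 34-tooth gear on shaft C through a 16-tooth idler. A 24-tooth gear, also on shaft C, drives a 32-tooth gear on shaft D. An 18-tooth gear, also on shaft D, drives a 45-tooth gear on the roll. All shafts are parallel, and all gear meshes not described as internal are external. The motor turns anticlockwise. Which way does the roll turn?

anticlockwise

the motor → shaft B: internal mesh, same direction → CCW.
shaft B → shaft C: driver → idler → driven is 2 external meshes, 2 reversals → CCW.
shaft C → shaft D: external mesh, 1 reversal → CW.
shaft D → the roll: external mesh, 1 reversal → CCW.
4 reversals in total — an even number — so the roll turns the same way as the motor.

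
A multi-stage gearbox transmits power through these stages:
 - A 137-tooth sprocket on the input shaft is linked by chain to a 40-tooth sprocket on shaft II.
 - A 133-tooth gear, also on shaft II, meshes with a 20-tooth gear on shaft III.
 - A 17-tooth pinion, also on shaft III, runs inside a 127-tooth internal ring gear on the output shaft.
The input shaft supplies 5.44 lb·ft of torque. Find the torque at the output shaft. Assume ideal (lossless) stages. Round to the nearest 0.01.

chain 40/137 = 0.29197 → τ = 5.44·0.29197 = 1.5883 lb·ft
gear mesh 20/133 = 0.15038 → τ = 1.5883·0.15038 = 0.23885 lb·ft
internal gear 127/17 = 7.4706 → τ = 0.23885·7.4706 = 1.7843 lb·ft

1.78 lb·ft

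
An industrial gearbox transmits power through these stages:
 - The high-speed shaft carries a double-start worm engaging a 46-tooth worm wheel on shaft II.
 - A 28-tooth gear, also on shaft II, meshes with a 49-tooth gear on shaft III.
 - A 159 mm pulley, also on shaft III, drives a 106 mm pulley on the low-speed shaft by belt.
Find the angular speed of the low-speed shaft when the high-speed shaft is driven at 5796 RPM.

216 RPM

worm 46/2 = 23 → 5796/23 = 252 RPM
gear mesh 49/28 = 1.75 → 252/1.75 = 144 RPM
belt 106/159 = 0.66667 → 144/0.66667 = 216 RPM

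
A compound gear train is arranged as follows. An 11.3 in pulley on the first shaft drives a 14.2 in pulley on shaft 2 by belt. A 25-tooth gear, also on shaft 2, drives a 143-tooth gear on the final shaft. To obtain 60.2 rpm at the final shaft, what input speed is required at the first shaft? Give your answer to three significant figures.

433 rpm

Overall ratio R = 1.2566 × 5.72 = 7.188.
Required input speed = output speed × R = 60.2 × 7.188 = 432.72 rpm.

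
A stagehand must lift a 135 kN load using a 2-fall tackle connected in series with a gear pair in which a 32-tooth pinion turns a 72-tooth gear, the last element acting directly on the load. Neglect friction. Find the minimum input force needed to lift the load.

Block-and-tackle MA = number of supporting rope parts = 2.
Gear pair MA = 72/32 = 2.25.
Combined ideal MA = 2 × 2.25 = 4.5.
Effort = load / MA = 135 / 4.5 = 30 kN.

30 kN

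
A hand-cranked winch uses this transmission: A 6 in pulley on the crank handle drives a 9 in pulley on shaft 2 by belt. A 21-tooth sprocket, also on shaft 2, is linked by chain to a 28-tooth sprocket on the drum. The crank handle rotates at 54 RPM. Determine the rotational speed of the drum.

27 RPM

the crank handle → shaft 2 (belt, 9/6): 54 ÷ 1.5 = 36 RPM
shaft 2 → the drum (chain, 28/21): 36 ÷ 1.3333 = 27 RPM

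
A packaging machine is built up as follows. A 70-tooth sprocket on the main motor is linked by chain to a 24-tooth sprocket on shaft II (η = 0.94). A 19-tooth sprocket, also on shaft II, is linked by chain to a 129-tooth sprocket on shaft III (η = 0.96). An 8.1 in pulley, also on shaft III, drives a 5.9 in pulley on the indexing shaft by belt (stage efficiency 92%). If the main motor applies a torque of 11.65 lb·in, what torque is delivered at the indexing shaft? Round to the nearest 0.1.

chain 24/70 = 0.34286 → τ = 11.65·0.34286·0.94 = 3.7546 lb·in
chain 129/19 = 6.7895 → τ = 3.7546·6.7895·0.96 = 24.472 lb·in
belt 5.9/8.1 = 0.7284 → τ = 24.472·0.7284·0.92 = 16.399 lb·in

16.4 lb·in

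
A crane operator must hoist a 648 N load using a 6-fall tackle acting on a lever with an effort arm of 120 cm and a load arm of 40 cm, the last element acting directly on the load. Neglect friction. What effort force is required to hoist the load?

Block-and-tackle MA = number of supporting rope parts = 6.
Lever MA = effort arm / load arm = 120/40 = 3.
Combined ideal MA = 6 × 3 = 18.
Effort = load / MA = 648 / 18 = 36 N.

36 N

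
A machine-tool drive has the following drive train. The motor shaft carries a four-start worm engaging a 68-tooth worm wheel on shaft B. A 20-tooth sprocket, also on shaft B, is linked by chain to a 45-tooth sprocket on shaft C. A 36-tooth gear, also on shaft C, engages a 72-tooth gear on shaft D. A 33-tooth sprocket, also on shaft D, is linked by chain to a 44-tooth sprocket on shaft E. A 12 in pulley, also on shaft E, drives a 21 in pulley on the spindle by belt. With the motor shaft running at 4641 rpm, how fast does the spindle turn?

26 rpm

worm 68/4 = 17 → 4641/17 = 273 rpm
chain 45/20 = 2.25 → 273/2.25 = 121.33 rpm
gear mesh 72/36 = 2 → 121.33/2 = 60.667 rpm
chain 44/33 = 1.3333 → 60.667/1.3333 = 45.5 rpm
belt 21/12 = 1.75 → 45.5/1.75 = 26 rpm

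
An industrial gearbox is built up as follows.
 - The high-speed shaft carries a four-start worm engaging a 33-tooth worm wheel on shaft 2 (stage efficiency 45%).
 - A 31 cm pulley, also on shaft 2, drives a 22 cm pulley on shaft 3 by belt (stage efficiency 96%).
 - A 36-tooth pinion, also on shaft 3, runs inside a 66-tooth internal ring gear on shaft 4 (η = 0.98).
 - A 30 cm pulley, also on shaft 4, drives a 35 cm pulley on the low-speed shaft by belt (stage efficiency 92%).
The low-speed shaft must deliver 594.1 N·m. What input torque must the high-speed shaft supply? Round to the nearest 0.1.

Overall ratio R = 8.25 × 0.70968 × 1.8333 × 1.1667 = 12.523; overall efficiency η = 0.45 × 0.96 × 0.98 × 0.92 = 0.3895.
Input torque = output torque / (R × η) = 594.1 / (12.523 × 0.3895) = 121.8 N·m.

121.8 N·m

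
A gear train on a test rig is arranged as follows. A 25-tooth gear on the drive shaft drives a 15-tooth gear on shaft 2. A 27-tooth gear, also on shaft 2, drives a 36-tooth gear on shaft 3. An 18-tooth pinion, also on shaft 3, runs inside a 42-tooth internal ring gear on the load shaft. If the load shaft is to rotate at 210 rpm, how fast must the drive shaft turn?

Overall ratio R = 0.6 × 1.3333 × 2.3333 = 1.8667.
Required input speed = output speed × R = 210 × 1.8667 = 392 rpm.

392 rpm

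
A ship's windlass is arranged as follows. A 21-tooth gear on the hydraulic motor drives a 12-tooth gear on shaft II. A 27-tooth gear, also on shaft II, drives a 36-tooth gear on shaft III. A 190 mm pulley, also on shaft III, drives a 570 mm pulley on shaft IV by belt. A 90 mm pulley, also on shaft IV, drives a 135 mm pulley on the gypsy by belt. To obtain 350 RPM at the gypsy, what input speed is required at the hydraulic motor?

1200 RPM

Overall ratio R = 0.57143 × 1.3333 × 3 × 1.5 = 3.4286.
Required input speed = output speed × R = 350 × 3.4286 = 1200 RPM.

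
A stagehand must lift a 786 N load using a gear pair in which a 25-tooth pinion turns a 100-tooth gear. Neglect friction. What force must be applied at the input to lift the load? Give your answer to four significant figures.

196.5 N

Gear pair MA = 100/25 = 4.
Effort = load / MA = 786 / 4 = 196.5 N.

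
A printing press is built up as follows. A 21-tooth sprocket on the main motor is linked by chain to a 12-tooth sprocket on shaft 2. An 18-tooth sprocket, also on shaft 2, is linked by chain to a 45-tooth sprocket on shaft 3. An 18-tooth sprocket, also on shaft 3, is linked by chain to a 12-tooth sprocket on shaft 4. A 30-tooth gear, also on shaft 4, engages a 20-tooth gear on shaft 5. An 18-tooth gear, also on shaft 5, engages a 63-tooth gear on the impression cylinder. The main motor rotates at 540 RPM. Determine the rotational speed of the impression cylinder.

Chain: ratio = 12/21 = 0.57143, so shaft 2 turns at 540 / 0.57143 = 945 RPM.
Chain: ratio = 45/18 = 2.5, so shaft 3 turns at 945 / 2.5 = 378 RPM.
Chain: ratio = 12/18 = 0.66667, so shaft 4 turns at 378 / 0.66667 = 567 RPM.
Gear mesh: ratio = 20/30 = 0.66667, so shaft 5 turns at 567 / 0.66667 = 850.5 RPM.
Gear mesh: ratio = 63/18 = 3.5, so the impression cylinder turns at 850.5 / 3.5 = 243 RPM.

243 RPM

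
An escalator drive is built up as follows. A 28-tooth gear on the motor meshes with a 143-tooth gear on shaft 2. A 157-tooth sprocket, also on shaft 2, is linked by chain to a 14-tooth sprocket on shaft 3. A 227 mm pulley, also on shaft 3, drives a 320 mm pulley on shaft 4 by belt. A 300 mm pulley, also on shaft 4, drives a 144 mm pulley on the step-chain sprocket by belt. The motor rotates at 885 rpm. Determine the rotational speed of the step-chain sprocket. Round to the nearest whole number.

the motor → shaft 2 (gear mesh, 143/28): 885 ÷ 5.1071 = 173.29 rpm
shaft 2 → shaft 3 (chain, 14/157): 173.29 ÷ 0.089172 = 1943.3 rpm
shaft 3 → shaft 4 (belt, 320/227): 1943.3 ÷ 1.4097 = 1378.5 rpm
shaft 4 → the step-chain sprocket (belt, 144/300): 1378.5 ÷ 0.48 = 2871.9 rpm

2872 rpm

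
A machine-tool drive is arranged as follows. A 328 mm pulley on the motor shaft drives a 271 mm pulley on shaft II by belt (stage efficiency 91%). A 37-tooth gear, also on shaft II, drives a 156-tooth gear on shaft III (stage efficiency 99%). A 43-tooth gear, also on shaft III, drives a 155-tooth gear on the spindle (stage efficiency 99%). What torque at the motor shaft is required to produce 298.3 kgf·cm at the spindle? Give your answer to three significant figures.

26.6 kgf·cm

Overall ratio R = 0.82622 × 4.2162 × 3.6047 = 12.557; overall efficiency η = 0.91 × 0.99 × 0.99 = 0.8919.
Input torque = output torque / (R × η) = 298.3 / (12.557 × 0.8919) = 26.635 kgf·cm.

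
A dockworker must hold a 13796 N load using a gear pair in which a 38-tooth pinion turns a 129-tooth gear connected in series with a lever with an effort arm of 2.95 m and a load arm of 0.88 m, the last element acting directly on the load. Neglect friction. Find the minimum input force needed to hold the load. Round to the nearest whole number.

Gear pair MA = 129/38 = 3.3947.
Lever MA = effort arm / load arm = 2.95/0.88 = 3.3523.
Combined ideal MA = 3.3947 × 3.3523 = 11.38.
Effort = load / MA = 13796 / 11.38 = 1212.3 N.

1212 N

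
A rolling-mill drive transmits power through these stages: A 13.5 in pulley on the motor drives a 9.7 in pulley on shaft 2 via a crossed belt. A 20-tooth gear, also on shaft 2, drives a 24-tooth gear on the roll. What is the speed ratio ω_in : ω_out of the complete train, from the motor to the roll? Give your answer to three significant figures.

Each stage contributes driven/driver: belt 9.7/13.5 = 0.71852, gear mesh 24/20 = 1.2.
Overall: 0.71852 × 1.2 = 0.86222.

0.862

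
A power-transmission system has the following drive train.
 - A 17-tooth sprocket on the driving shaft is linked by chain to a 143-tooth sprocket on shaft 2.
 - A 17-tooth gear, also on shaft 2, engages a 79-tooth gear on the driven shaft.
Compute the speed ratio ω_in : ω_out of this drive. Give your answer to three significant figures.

39.1

Each stage contributes driven/driver: chain 143/17 = 8.4118, gear mesh 79/17 = 4.6471.
Overall: 8.4118 × 4.6471 = 39.09.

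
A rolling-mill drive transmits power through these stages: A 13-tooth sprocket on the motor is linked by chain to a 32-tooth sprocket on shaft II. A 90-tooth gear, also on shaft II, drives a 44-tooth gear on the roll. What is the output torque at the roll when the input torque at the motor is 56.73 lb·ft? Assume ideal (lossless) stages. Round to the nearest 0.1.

chain 32/13 = 2.4615 → τ = 56.73·2.4615 = 139.64 lb·ft
gear mesh 44/90 = 0.48889 → τ = 139.64·0.48889 = 68.27 lb·ft

68.3 lb·ft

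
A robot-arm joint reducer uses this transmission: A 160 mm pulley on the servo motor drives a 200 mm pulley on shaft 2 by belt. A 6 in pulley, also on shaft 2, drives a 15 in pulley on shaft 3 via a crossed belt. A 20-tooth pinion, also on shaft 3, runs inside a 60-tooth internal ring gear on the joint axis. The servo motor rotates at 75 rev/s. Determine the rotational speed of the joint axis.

8 rev/s

the servo motor → shaft 2 (belt, 200/160): 75 ÷ 1.25 = 60 rev/s
shaft 2 → shaft 3 (belt, 15/6): 60 ÷ 2.5 = 24 rev/s
shaft 3 → the joint axis (internal gear, 60/20): 24 ÷ 3 = 8 rev/s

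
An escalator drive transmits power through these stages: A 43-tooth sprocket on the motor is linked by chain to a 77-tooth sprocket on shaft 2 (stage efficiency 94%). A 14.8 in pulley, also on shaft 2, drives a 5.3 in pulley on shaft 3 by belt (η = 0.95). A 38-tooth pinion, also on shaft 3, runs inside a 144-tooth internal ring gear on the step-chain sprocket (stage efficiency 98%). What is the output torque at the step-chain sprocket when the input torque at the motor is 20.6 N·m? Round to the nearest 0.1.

chain 77/43 = 1.7907 → τ = 20.6·1.7907·0.94 = 34.675 N·m
belt 5.3/14.8 = 0.35811 → τ = 34.675·0.35811·0.95 = 11.797 N·m
internal gear 144/38 = 3.7895 → τ = 11.797·3.7895·0.98 = 43.809 N·m

43.8 N·m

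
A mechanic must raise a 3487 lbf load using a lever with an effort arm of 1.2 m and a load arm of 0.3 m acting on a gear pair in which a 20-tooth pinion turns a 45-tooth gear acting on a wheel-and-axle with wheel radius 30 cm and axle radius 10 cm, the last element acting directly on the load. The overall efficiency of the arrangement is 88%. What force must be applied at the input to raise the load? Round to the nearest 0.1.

Lever MA = effort arm / load arm = 1.2/0.3 = 4.
Gear pair MA = 45/20 = 2.25.
Wheel-and-axle MA = R/r = 30/10 = 3.
Combined ideal MA = 4 × 2.25 × 3 = 27.
Actual MA = 27 × 0.88 = 23.76.
Effort = load / actual MA = 3487 / 23.76 = 146.76 lbf.

146.8 lbf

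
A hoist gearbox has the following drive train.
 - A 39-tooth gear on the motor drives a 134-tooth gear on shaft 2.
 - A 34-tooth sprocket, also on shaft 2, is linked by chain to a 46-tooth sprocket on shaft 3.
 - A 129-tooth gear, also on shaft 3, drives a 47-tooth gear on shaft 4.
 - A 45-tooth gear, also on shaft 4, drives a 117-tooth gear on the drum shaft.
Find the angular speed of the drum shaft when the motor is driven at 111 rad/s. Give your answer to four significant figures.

25.21 rad/s

the motor → shaft 2 (gear mesh, 134/39): 111 ÷ 3.4359 = 32.306 rad/s
shaft 2 → shaft 3 (chain, 46/34): 32.306 ÷ 1.3529 = 23.878 rad/s
shaft 3 → shaft 4 (gear mesh, 47/129): 23.878 ÷ 0.36434 = 65.538 rad/s
shaft 4 → the drum shaft (gear mesh, 117/45): 65.538 ÷ 2.6 = 25.207 rad/s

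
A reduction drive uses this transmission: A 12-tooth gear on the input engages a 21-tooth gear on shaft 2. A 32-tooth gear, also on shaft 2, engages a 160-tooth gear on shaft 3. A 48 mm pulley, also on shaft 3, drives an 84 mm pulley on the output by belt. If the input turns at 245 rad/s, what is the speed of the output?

the input → shaft 2 (gear mesh, 21/12): 245 ÷ 1.75 = 140 rad/s
shaft 2 → shaft 3 (gear mesh, 160/32): 140 ÷ 5 = 28 rad/s
shaft 3 → the output (belt, 84/48): 28 ÷ 1.75 = 16 rad/s

16 rad/s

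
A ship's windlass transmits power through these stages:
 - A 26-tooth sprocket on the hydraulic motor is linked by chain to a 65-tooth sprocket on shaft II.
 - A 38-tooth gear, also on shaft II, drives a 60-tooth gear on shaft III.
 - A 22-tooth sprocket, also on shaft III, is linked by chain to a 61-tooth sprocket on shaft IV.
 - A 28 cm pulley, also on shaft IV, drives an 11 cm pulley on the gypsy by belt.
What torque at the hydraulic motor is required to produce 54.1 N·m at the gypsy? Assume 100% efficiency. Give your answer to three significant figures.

12.6 N·m

Overall ratio R = 2.5 × 1.5789 × 2.7727 × 0.39286 = 4.2998.
Input torque = output torque / R = 54.1 / 4.2998 = 12.582 N·m.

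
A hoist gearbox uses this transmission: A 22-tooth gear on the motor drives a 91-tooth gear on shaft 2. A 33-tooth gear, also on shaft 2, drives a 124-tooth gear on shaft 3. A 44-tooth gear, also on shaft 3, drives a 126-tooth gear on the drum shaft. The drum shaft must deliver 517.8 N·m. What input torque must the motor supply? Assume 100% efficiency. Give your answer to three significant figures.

Overall ratio R = 4.1364 × 3.7576 × 2.8636 = 44.509.
Input torque = output torque / R = 517.8 / 44.509 = 11.634 N·m.

11.6 N·m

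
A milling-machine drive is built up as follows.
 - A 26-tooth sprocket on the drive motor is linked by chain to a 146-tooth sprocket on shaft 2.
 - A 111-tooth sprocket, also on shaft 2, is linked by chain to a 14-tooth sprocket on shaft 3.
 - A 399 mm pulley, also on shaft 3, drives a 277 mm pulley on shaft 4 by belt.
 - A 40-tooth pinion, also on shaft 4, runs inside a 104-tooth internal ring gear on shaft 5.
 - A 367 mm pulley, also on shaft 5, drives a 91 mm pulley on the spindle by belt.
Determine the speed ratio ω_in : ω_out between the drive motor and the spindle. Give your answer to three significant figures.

Each stage contributes driven/driver: chain 146/26 = 5.6154, chain 14/111 = 0.12613, belt 277/399 = 0.69424, internal gear 104/40 = 2.6, belt 91/367 = 0.24796.
Overall: 5.6154 × 0.12613 × 0.69424 × 2.6 × 0.24796 = 0.31699.

0.317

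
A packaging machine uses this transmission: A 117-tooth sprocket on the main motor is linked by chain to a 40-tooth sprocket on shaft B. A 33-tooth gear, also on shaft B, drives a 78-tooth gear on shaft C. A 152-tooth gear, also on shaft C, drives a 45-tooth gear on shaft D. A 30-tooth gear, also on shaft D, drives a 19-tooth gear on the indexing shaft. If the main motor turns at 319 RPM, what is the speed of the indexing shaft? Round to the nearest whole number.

Chain: ratio = 40/117 = 0.34188, so shaft B turns at 319 / 0.34188 = 933.07 RPM.
Gear mesh: ratio = 78/33 = 2.3636, so shaft C turns at 933.07 / 2.3636 = 394.76 RPM.
Gear mesh: ratio = 45/152 = 0.29605, so shaft D turns at 394.76 / 0.29605 = 1333.4 RPM.
Gear mesh: ratio = 19/30 = 0.63333, so the indexing shaft turns at 1333.4 / 0.63333 = 2105.4 RPM.

2105 RPM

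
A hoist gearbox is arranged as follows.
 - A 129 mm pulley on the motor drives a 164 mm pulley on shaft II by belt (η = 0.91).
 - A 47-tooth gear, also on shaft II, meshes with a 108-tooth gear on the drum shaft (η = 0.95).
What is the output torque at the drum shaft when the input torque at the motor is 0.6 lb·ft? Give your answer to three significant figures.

1.52 lb·ft

After the belt (164/129): 0.6 × 1.2713 × 0.91 = 0.69414 lb·ft
After the gear mesh (108/47): 0.69414 × 2.2979 × 0.95 = 1.5153 lb·ft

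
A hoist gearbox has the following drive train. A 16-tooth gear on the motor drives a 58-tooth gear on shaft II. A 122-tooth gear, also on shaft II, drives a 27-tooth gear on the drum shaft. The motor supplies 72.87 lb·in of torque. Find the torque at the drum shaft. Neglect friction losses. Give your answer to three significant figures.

After the gear mesh (58/16): 72.87 × 3.625 = 264.15 lb·in
After the gear mesh (27/122): 264.15 × 0.22131 = 58.46 lb·in

58.5 lb·in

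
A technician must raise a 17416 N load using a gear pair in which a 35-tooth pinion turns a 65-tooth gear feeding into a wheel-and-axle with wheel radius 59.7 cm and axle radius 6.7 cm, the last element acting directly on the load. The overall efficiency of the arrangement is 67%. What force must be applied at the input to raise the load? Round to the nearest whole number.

Gear pair MA = 65/35 = 1.8571.
Wheel-and-axle MA = R/r = 59.7/6.7 = 8.9104.
Combined ideal MA = 1.8571 × 8.9104 = 16.548.
Actual MA = 16.548 × 0.67 = 11.087.
Effort = load / actual MA = 17416 / 11.087 = 1570.8 N.

1571 N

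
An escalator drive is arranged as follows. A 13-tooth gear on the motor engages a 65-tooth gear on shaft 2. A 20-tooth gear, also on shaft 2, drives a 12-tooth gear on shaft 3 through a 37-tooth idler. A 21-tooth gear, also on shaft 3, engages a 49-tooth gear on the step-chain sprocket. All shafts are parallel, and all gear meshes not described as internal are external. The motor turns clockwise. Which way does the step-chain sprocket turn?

clockwise

the motor → shaft 2: external mesh, 1 reversal → CCW.
shaft 2 → shaft 3: driver → idler → driven is 2 external meshes, 2 reversals → CCW.
shaft 3 → the step-chain sprocket: external mesh, 1 reversal → CW.
4 reversals in total — an even number — so the step-chain sprocket turns the same way as the motor.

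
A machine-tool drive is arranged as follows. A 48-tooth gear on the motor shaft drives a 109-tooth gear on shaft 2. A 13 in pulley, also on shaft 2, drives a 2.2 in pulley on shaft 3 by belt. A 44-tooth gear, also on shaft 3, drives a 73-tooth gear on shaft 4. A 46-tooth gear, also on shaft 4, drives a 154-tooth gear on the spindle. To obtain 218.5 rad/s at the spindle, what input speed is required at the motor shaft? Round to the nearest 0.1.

Overall ratio R = 2.2708 × 0.16923 × 1.6591 × 3.3478 = 2.1345.
Required input speed = output speed × R = 218.5 × 2.1345 = 466.39 rad/s.

466.4 rad/s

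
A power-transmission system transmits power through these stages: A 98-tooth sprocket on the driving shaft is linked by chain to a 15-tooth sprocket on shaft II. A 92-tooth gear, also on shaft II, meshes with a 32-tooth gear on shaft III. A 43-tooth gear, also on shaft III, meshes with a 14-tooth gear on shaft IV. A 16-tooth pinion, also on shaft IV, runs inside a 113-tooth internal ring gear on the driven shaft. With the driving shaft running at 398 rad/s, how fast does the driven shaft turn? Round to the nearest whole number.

3251 rad/s

chain 15/98 = 0.15306 → 398/0.15306 = 2600.3 rad/s
gear mesh 32/92 = 0.34783 → 2600.3/0.34783 = 7475.8 rad/s
gear mesh 14/43 = 0.32558 → 7475.8/0.32558 = 22961 rad/s
internal gear 113/16 = 7.0625 → 22961/7.0625 = 3251.2 rad/s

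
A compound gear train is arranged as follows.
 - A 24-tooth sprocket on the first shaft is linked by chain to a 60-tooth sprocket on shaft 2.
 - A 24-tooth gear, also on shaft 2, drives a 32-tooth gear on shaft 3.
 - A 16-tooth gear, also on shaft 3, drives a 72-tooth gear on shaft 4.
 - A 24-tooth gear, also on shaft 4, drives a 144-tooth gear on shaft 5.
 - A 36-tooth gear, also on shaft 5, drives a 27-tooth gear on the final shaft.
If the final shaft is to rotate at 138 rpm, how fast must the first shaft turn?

9315 rpm

Overall ratio R = 2.5 × 1.3333 × 4.5 × 6 × 0.75 = 67.5.
Required input speed = output speed × R = 138 × 67.5 = 9315 rpm.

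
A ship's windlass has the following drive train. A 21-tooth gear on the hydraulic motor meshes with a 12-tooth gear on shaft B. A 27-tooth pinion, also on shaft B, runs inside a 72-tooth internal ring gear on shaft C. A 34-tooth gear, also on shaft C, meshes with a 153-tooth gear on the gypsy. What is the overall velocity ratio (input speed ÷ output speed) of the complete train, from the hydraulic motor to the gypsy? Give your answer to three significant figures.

6.86

Each stage contributes driven/driver: gear mesh 12/21 = 0.57143, internal gear 72/27 = 2.6667, gear mesh 153/34 = 4.5.
Overall: 0.57143 × 2.6667 × 4.5 = 6.8571.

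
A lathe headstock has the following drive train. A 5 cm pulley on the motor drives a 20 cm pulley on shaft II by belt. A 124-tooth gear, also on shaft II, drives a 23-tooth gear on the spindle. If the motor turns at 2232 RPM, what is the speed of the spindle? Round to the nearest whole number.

3008 RPM

belt 20/5 = 4 → 2232/4 = 558 RPM
gear mesh 23/124 = 0.18548 → 558/0.18548 = 3008.3 RPM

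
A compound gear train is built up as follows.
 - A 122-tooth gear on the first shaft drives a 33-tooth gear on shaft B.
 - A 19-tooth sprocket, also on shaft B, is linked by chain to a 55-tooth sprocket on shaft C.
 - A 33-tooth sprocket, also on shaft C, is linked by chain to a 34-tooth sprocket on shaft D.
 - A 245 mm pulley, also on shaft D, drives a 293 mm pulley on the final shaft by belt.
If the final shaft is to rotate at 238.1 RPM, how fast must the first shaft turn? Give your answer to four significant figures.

Overall ratio R = 0.27049 × 2.8947 × 1.0303 × 1.1959 = 0.96478.
Required input speed = output speed × R = 238.1 × 0.96478 = 229.71 RPM.

229.7 RPM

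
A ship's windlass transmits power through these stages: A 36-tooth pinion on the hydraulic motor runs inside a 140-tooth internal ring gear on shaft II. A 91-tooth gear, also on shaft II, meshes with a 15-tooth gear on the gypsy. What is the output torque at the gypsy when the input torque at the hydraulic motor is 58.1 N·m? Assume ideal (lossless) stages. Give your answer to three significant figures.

37.2 N·m

Internal gear: ratio = 140/36 = 3.8889; torque at shaft II = 58.1 × 3.8889 = 225.94 N·m.
Gear mesh: ratio = 15/91 = 0.16484; torque at the gypsy = 225.94 × 0.16484 = 37.244 N·m.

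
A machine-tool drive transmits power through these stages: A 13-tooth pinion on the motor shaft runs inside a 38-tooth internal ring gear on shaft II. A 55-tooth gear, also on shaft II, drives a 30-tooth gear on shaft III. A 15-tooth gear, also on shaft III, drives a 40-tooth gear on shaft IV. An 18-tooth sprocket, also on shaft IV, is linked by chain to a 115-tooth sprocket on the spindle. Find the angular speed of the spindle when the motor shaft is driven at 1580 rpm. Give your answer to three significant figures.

Internal gear: ratio = 38/13 = 2.9231, so shaft II turns at 1580 / 2.9231 = 540.53 rpm.
Gear mesh: ratio = 30/55 = 0.54545, so shaft III turns at 540.53 / 0.54545 = 990.96 rpm.
Gear mesh: ratio = 40/15 = 2.6667, so shaft IV turns at 990.96 / 2.6667 = 371.61 rpm.
Chain: ratio = 115/18 = 6.3889, so the spindle turns at 371.61 / 6.3889 = 58.165 rpm.

58.2 rpm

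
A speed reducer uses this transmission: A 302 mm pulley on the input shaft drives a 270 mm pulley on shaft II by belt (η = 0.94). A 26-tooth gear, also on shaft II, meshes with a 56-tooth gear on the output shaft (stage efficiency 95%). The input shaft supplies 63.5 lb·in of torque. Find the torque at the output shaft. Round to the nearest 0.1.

After the belt (270/302): 63.5 × 0.89404 × 0.94 = 53.365 lb·in
After the gear mesh (56/26): 53.365 × 2.1538 × 0.95 = 109.19 lb·in

109.2 lb·in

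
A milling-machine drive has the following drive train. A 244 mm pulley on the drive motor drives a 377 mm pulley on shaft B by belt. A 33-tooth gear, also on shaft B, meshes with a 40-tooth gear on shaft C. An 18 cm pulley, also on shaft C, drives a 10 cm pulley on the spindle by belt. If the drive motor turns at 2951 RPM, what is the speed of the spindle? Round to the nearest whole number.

Belt: ratio = 377/244 = 1.5451, so shaft B turns at 2951 / 1.5451 = 1909.9 RPM.
Gear mesh: ratio = 40/33 = 1.2121, so shaft C turns at 1909.9 / 1.2121 = 1575.7 RPM.
Belt: ratio = 10/18 = 0.55556, so the spindle turns at 1575.7 / 0.55556 = 2836.2 RPM.

2836 RPM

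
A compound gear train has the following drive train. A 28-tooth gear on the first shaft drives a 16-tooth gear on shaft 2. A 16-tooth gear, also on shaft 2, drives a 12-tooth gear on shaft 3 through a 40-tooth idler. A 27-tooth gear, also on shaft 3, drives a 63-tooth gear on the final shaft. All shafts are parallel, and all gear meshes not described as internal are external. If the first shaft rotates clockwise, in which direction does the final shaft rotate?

clockwise

the first shaft → shaft 2: external mesh, 1 reversal → CCW.
shaft 2 → shaft 3: driver → idler → driven is 2 external meshes, 2 reversals → CCW.
shaft 3 → the final shaft: external mesh, 1 reversal → CW.
4 reversals in total — an even number — so the final shaft turns the same way as the first shaft.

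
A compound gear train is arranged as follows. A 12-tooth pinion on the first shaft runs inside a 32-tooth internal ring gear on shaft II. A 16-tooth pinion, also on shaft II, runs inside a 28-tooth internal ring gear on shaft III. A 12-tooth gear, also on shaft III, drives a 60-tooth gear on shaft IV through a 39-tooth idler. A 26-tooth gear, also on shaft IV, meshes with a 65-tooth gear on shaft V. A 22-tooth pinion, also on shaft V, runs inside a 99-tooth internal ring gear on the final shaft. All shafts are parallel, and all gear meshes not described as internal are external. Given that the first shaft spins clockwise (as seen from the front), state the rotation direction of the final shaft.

the first shaft → shaft II: internal mesh, same direction → CW.
shaft II → shaft III: internal mesh, same direction → CW.
shaft III → shaft IV: driver → idler → driven is 2 external meshes, 2 reversals → CW.
shaft IV → shaft V: external mesh, 1 reversal → CCW.
shaft V → the final shaft: internal mesh, same direction → CCW.
3 reversals in total — an odd number — so the final shaft turns opposite to the first shaft.

counterclockwise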